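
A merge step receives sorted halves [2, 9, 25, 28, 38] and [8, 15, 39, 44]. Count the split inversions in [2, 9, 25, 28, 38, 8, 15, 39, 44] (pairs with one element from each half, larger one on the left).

Cross-inversions: 7

Take each right-half value and tally the left-half values above it:
r = 8: 9, 25, 28, 38 → 4
r = 15: 25, 28, 38 → 3
r = 39: none → 0
r = 44: none → 0
Cross-inversions: 4 + 3 + 0 + 0 = 7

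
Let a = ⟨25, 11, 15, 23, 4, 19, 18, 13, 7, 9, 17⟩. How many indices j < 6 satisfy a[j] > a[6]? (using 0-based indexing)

3

The element at index 6 is 18.
Elements before it: 25, 11, 15, 23, 4, 19
Those larger than 18: 25, 23, 19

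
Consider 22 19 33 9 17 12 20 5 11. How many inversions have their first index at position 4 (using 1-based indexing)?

1

The element at index 4 is 9.
Elements after it: 17, 12, 20, 5, 11
Those smaller than 9: 5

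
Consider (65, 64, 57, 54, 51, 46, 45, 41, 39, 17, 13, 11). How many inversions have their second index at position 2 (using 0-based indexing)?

2 such elements

The element at index 2 is 57.
Elements before it: 65, 64
Those larger than 57: 65, 64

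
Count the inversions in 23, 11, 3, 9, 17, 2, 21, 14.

15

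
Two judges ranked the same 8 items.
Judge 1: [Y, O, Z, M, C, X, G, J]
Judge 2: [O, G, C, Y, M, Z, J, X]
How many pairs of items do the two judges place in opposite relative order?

11 discordant pairs

Assign each item its position (1..8) in the first ordering, then rewrite the second ordering as that position sequence:
positions: Y→1, O→2, Z→3, M→4, C→5, X→6, G→7, J→8
second ordering as positions: [2, 7, 5, 1, 4, 3, 8, 6]
Discordant pairs = inversions in this position sequence.
2: 1 → 1
7: 5, 1, 4, 3, 6 → 5
5: 1, 4, 3 → 3
1: 0
4: 3 → 1
3: 0
8: 6 → 1
6: 0
Total: 1 + 5 + 3 + 0 + 1 + 0 + 1 + 0 = 11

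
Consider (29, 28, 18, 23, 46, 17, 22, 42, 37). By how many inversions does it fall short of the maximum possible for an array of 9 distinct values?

Maximum inversions for 9 distinct elements is C(9, 2) = 9·8/2 = 36.
Current inversions — for each element, count later smaller elements:
29: 5
28: 4
18: 1
23: 2
46: 4
17: 0
22: 0
42: 1
37: 0
Current total: 5 + 4 + 1 + 2 + 4 + 0 + 0 + 1 + 0 = 17
Shortfall: 36 − 17 = 19

19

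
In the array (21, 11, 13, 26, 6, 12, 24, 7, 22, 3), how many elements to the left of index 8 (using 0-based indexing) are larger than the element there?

2

The element at index 8 is 22.
Elements before it: 21, 11, 13, 26, 6, 12, 24, 7
Those larger than 22: 26, 24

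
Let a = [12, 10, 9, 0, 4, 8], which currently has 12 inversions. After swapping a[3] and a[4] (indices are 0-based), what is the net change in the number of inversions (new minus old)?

+1

Positions 3 and 4 hold 0 and 4; after swapping, the array is [12, 10, 9, 4, 0, 8].
Element-by-element contributions:
12 → 10, 9, 4, 0, 8 → 5
10 → 9, 4, 0, 8 → 4
9 → 4, 0, 8 → 3
4 → 0 → 1
0 → none → 0
8 → none → 0
Sum: 5 + 4 + 3 + 1 + 0 + 0 = 13
Change: 13 − 12 = +1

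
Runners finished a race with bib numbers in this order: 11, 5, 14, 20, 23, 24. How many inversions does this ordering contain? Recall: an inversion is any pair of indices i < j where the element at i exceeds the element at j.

Listing every pair i<j with a[i]>a[j] (using 0-based positions):
(0,1): 11 > 5
That's 1 pair.

1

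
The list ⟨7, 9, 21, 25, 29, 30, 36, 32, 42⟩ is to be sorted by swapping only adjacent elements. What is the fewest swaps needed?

1 adjacent swap

The minimum number of adjacent swaps to sort an array equals its inversion count, since every such swap removes exactly one inversion.
Count inversions — for each element, later elements that are smaller:
7: none → 0
9: none → 0
21: none → 0
25: none → 0
29: none → 0
30: none → 0
36: 32 → 1
32: none → 0
42: none → 0
Total inversions: 0 + 0 + 0 + 0 + 0 + 0 + 1 + 0 + 0 = 1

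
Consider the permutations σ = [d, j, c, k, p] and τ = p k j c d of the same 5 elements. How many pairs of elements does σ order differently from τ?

Assign each item its position (1..5) in the first ordering, then rewrite the second ordering as that position sequence:
positions: d→1, j→2, c→3, k→4, p→5
second ordering as positions: [5, 4, 2, 3, 1]
Discordant pairs = inversions in this position sequence.
5: 4, 2, 3, 1 → 4
4: 2, 3, 1 → 3
2: 1 → 1
3: 1 → 1
1: 0
Total: 4 + 3 + 1 + 1 + 0 = 9

9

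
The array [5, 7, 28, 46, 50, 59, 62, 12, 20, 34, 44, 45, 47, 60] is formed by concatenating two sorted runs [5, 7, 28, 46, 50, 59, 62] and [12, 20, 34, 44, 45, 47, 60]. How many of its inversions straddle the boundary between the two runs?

There are 26 cross-inversions.

Take each right-half value and tally the left-half values above it:
r = 12: 28, 46, 50, 59, 62 → 5
r = 20: 28, 46, 50, 59, 62 → 5
r = 34: 46, 50, 59, 62 → 4
r = 44: 46, 50, 59, 62 → 4
r = 45: 46, 50, 59, 62 → 4
r = 47: 50, 59, 62 → 3
r = 60: 62 → 1
Cross-inversions: 5 + 5 + 4 + 4 + 4 + 3 + 1 = 26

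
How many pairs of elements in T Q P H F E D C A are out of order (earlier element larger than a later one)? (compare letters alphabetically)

For each element, count later entries that are smaller:
T: 8
Q: 7
P: 6
H: 5
F: 4
E: 3
D: 2
C: 1
A: 0
Sum: 8 + 7 + 6 + 5 + 4 + 3 + 2 + 1 + 0 = 36

There are 36 inversions.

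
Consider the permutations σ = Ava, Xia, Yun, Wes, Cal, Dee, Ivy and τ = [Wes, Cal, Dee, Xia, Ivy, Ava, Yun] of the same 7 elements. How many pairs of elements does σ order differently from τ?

12 discordant pairs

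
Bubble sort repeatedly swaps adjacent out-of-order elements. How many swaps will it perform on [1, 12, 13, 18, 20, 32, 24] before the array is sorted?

Each adjacent swap fixes exactly one inversion, so the minimum swap count equals the number of inversions.
Count inversions — for each element, later elements that are smaller:
1: none → 0
12: none → 0
13: none → 0
18: none → 0
20: none → 0
32: 24 → 1
24: none → 0
Total inversions: 0 + 0 + 0 + 0 + 0 + 1 + 0 = 1

1 swap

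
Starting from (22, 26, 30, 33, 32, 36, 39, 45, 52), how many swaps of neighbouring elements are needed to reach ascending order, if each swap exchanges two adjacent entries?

1

Minimum adjacent swaps = number of inversions (each swap of adjacent out-of-order elements removes one inversion and no swap can remove more).
Count inversions — for each element, later elements that are smaller:
22: none → 0
26: none → 0
30: none → 0
33: 32 → 1
32: none → 0
36: none → 0
39: none → 0
45: none → 0
52: none → 0
Total inversions: 0 + 0 + 0 + 1 + 0 + 0 + 0 + 0 + 0 = 1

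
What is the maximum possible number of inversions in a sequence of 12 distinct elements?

A reversed (strictly descending) arrangement makes every pair an inversion, giving C(12, 2) inversions.
C(12, 2) = 12·11/2 = 66

66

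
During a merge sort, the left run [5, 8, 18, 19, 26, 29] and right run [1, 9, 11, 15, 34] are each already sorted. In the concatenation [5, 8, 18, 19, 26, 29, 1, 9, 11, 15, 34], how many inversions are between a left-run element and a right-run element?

For each element r of the right run, count left-run elements greater than r:
r = 1: 5, 8, 18, 19, 26, 29 → 6
r = 9: 18, 19, 26, 29 → 4
r = 11: 18, 19, 26, 29 → 4
r = 15: 18, 19, 26, 29 → 4
r = 34: none → 0
Cross-inversions: 6 + 4 + 4 + 4 + 0 = 18

18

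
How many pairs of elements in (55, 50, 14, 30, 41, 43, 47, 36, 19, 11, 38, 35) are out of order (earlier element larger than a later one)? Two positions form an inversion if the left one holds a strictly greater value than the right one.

Element-by-element contributions:
55 → 50, 14, 30, 41, 43, 47, 36, 19, 11, 38, 35 → 11
50 → 14, 30, 41, 43, 47, 36, 19, 11, 38, 35 → 10
14 → 11 → 1
30 → 19, 11 → 2
41 → 36, 19, 11, 38, 35 → 5
43 → 36, 19, 11, 38, 35 → 5
47 → 36, 19, 11, 38, 35 → 5
36 → 19, 11, 35 → 3
19 → 11 → 1
11 → none → 0
38 → 35 → 1
35 → none → 0
Sum: 11 + 10 + 1 + 2 + 5 + 5 + 5 + 3 + 1 + 0 + 1 + 0 = 44

44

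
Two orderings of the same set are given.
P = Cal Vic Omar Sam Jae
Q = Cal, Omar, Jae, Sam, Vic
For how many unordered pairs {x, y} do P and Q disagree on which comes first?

There are 4 disagreeing pairs.

Assign each item its position (1..5) in the first ordering, then rewrite the second ordering as that position sequence:
positions: Cal→1, Vic→2, Omar→3, Sam→4, Jae→5
second ordering as positions: [1, 3, 5, 4, 2]
Discordant pairs = inversions in this position sequence.
1: 0
3: 2 → 1
5: 4, 2 → 2
4: 2 → 1
2: 0
Total: 0 + 1 + 2 + 1 + 0 = 4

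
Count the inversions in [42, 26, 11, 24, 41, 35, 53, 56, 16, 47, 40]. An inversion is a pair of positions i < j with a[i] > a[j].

Count, for each position, how many later elements it exceeds:
42: 7
26: 3
11: 0
24: 1
41: 3
35: 1
53: 3
56: 3
16: 0
47: 1
40: 0
Sum: 7 + 3 + 0 + 1 + 3 + 1 + 3 + 3 + 0 + 1 + 0 = 22

22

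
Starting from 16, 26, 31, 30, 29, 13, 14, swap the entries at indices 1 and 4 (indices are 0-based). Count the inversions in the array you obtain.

Positions 1 and 4 hold 26 and 29; after swapping, the array is [16, 29, 31, 30, 26, 13, 14].
Element-by-element contributions:
16: 2
29: 3
31: 4
30: 3
26: 2
13: 0
14: 0
Sum: 2 + 3 + 4 + 3 + 2 + 0 + 0 = 14

14 inversions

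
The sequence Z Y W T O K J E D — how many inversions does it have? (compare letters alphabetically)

For each element, count later entries that are smaller:
Z: 8
Y: 7
W: 6
T: 5
O: 4
K: 3
J: 2
E: 1
D: 0
Sum: 8 + 7 + 6 + 5 + 4 + 3 + 2 + 1 + 0 = 36

36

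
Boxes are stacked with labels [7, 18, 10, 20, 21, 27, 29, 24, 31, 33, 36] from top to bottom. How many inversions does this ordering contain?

Count, for each position, how many later elements it exceeds:
7 → none → 0
18 → 10 → 1
10 → none → 0
20 → none → 0
21 → none → 0
27 → 24 → 1
29 → 24 → 1
24 → none → 0
31 → none → 0
33 → none → 0
36 → none → 0
Sum: 0 + 1 + 0 + 0 + 0 + 1 + 1 + 0 + 0 + 0 + 0 = 3

3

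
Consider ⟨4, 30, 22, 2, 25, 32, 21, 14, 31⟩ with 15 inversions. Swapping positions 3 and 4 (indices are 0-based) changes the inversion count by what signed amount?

+1

Positions 3 and 4 hold 2 and 25; after swapping, the array is [4, 30, 22, 25, 2, 32, 21, 14, 31].
Element-by-element contributions:
4 → 2 → 1
30 → 22, 25, 2, 21, 14 → 5
22 → 2, 21, 14 → 3
25 → 2, 21, 14 → 3
2 → none → 0
32 → 21, 14, 31 → 3
21 → 14 → 1
14 → none → 0
31 → none → 0
Sum: 1 + 5 + 3 + 3 + 0 + 3 + 1 + 0 + 0 = 16
Change: 16 − 15 = +1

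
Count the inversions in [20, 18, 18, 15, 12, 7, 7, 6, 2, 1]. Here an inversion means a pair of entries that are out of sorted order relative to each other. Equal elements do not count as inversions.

43

Count, for each position, how many later elements it exceeds:
20 → 18, 18, 15, 12, 7, 7, 6, 2, 1 → 9
18 → 15, 12, 7, 7, 6, 2, 1 → 7
18 → 15, 12, 7, 7, 6, 2, 1 → 7
15 → 12, 7, 7, 6, 2, 1 → 6
12 → 7, 7, 6, 2, 1 → 5
7 → 6, 2, 1 → 3
7 → 6, 2, 1 → 3
6 → 2, 1 → 2
2 → 1 → 1
1 → none → 0
Sum: 9 + 7 + 7 + 6 + 5 + 3 + 3 + 2 + 1 + 0 = 43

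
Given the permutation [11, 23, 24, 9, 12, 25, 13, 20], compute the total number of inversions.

11 inversions

Element-by-element contributions:
11: 1
23: 4
24: 4
9: 0
12: 0
25: 2
13: 0
20: 0
Sum: 1 + 4 + 4 + 0 + 0 + 2 + 0 + 0 = 11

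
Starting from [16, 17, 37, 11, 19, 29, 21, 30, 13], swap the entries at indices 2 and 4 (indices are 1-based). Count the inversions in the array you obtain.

Positions 2 and 4 hold 17 and 11; after swapping, the array is [16, 11, 37, 17, 19, 29, 21, 30, 13].
For each element, count later entries that are smaller:
16 → 11, 13 → 2
11 → none → 0
37 → 17, 19, 29, 21, 30, 13 → 6
17 → 13 → 1
19 → 13 → 1
29 → 21, 13 → 2
21 → 13 → 1
30 → 13 → 1
13 → none → 0
Sum: 2 + 0 + 6 + 1 + 1 + 2 + 1 + 1 + 0 = 14

14 inversions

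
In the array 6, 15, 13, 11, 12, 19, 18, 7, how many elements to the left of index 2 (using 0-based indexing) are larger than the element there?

The element at index 2 is 13.
Elements before it: 6, 15
Those larger than 13: 15

1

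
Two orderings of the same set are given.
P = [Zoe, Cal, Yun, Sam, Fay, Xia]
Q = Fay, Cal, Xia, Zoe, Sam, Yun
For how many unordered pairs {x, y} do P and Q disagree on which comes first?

9

Assign each item its position (1..6) in the first ordering, then rewrite the second ordering as that position sequence:
positions: Zoe→1, Cal→2, Yun→3, Sam→4, Fay→5, Xia→6
second ordering as positions: [5, 2, 6, 1, 4, 3]
Discordant pairs = inversions in this position sequence.
5: 2, 1, 4, 3 → 4
2: 1 → 1
6: 1, 4, 3 → 3
1: 0
4: 3 → 1
3: 0
Total: 4 + 1 + 3 + 0 + 1 + 0 = 9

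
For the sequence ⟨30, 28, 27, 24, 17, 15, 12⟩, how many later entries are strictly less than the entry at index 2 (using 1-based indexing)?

5

The element at index 2 is 28.
Elements after it: 27, 24, 17, 15, 12
Those smaller than 28: 27, 24, 17, 15, 12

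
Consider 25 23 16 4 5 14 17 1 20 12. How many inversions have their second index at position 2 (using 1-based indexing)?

1

The element at index 2 is 23.
Elements before it: 25
Those larger than 23: 25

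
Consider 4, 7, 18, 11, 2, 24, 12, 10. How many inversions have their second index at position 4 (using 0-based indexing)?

4

The element at index 4 is 2.
Elements before it: 4, 7, 18, 11
Those larger than 2: 4, 7, 18, 11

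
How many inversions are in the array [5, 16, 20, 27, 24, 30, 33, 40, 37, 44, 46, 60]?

For each element, count later entries that are smaller:
5 → none → 0
16 → none → 0
20 → none → 0
27 → 24 → 1
24 → none → 0
30 → none → 0
33 → none → 0
40 → 37 → 1
37 → none → 0
44 → none → 0
46 → none → 0
60 → none → 0
Sum: 0 + 0 + 0 + 1 + 0 + 0 + 0 + 1 + 0 + 0 + 0 + 0 = 2

2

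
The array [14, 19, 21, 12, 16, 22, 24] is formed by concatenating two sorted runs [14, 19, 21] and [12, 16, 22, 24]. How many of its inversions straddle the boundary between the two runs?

5

For each element r of the right run, count left-run elements greater than r:
r = 12: 14, 19, 21 → 3
r = 16: 19, 21 → 2
r = 22: none → 0
r = 24: none → 0
Cross-inversions: 3 + 2 + 0 + 0 = 5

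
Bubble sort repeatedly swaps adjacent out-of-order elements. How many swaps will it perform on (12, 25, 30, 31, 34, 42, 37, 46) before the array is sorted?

There is 1 swap.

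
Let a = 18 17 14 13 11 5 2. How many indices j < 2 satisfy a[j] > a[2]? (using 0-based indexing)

The element at index 2 is 14.
Elements before it: 18, 17
Those larger than 14: 18, 17

2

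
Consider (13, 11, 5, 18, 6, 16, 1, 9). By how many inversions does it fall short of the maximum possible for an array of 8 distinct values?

11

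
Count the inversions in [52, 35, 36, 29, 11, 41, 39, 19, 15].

Count, for each position, how many later elements it exceeds:
52 → 35, 36, 29, 11, 41, 39, 19, 15 → 8
35 → 29, 11, 19, 15 → 4
36 → 29, 11, 19, 15 → 4
29 → 11, 19, 15 → 3
11 → none → 0
41 → 39, 19, 15 → 3
39 → 19, 15 → 2
19 → 15 → 1
15 → none → 0
Sum: 8 + 4 + 4 + 3 + 0 + 3 + 2 + 1 + 0 = 25

There are 25 out-of-order pairs.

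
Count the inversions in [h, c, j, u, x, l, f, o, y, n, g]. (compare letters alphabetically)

For each element, count later entries that are smaller:
h → c, f, g → 3
c → none → 0
j → f, g → 2
u → l, f, o, n, g → 5
x → l, f, o, n, g → 5
l → f, g → 2
f → none → 0
o → n, g → 2
y → n, g → 2
n → g → 1
g → none → 0
Sum: 3 + 0 + 2 + 5 + 5 + 2 + 0 + 2 + 2 + 1 + 0 = 22

22 out-of-order pairs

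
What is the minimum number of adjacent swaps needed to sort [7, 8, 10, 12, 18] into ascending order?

The minimum number of adjacent swaps to sort an array equals its inversion count, since every such swap removes exactly one inversion.
Count inversions — for each element, later elements that are smaller:
7: none → 0
8: none → 0
10: none → 0
12: none → 0
18: none → 0
Total inversions: 0 + 0 + 0 + 0 + 0 = 0

0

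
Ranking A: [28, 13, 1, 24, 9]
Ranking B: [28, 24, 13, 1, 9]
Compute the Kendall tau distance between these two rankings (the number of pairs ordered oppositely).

Assign each item its position (1..5) in the first ordering, then rewrite the second ordering as that position sequence:
positions: 28→1, 13→2, 1→3, 24→4, 9→5
second ordering as positions: [1, 4, 2, 3, 5]
Discordant pairs = inversions in this position sequence.
1: 0
4: 2, 3 → 2
2: 0
3: 0
5: 0
Total: 0 + 2 + 0 + 0 + 0 = 2

2 discordant pairs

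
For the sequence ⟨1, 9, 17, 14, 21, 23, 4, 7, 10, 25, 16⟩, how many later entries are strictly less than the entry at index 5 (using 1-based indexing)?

The element at index 5 is 21.
Elements after it: 23, 4, 7, 10, 25, 16
Those smaller than 21: 4, 7, 10, 16

4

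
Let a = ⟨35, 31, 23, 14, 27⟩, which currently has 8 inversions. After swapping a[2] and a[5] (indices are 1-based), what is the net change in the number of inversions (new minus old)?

-1

Positions 2 and 5 hold 31 and 27; after swapping, the array is [35, 27, 23, 14, 31].
Element-by-element contributions:
35: 4
27: 2
23: 1
14: 0
31: 0
Sum: 4 + 2 + 1 + 0 + 0 = 7
Change: 7 − 8 = -1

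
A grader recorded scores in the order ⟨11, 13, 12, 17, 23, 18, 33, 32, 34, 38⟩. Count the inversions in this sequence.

Out-of-order pairs: 3

For each element, count later entries that are smaller:
11: 0
13: 1
12: 0
17: 0
23: 1
18: 0
33: 1
32: 0
34: 0
38: 0
Sum: 0 + 1 + 0 + 0 + 1 + 0 + 1 + 0 + 0 + 0 = 3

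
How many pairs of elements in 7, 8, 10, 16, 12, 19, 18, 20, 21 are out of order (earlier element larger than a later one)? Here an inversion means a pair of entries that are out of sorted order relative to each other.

Sweep left to right; for each value list the smaller values that follow it:
7 → none → 0
8 → none → 0
10 → none → 0
16 → 12 → 1
12 → none → 0
19 → 18 → 1
18 → none → 0
20 → none → 0
21 → none → 0
Sum: 0 + 0 + 0 + 1 + 0 + 1 + 0 + 0 + 0 = 2

2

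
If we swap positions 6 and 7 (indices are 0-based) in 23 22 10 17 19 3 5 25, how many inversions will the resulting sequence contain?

Positions 6 and 7 hold 5 and 25; after swapping, the array is [23, 22, 10, 17, 19, 3, 25, 5].
Sweep left to right; for each value list the smaller values that follow it:
23 → 22, 10, 17, 19, 3, 5 → 6
22 → 10, 17, 19, 3, 5 → 5
10 → 3, 5 → 2
17 → 3, 5 → 2
19 → 3, 5 → 2
3 → none → 0
25 → 5 → 1
5 → none → 0
Sum: 6 + 5 + 2 + 2 + 2 + 0 + 1 + 0 = 18

18 inversions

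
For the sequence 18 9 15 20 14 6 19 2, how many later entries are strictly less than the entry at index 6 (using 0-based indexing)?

The element at index 6 is 19.
Elements after it: 2
Those smaller than 19: 2

1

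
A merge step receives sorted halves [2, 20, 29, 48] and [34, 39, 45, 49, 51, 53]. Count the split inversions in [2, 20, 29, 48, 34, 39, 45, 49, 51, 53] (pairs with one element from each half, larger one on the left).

Take each right-half value and tally the left-half values above it:
r = 34: 48 → 1
r = 39: 48 → 1
r = 45: 48 → 1
r = 49: none → 0
r = 51: none → 0
r = 53: none → 0
Cross-inversions: 1 + 1 + 1 + 0 + 0 + 0 = 3

Cross-inversions: 3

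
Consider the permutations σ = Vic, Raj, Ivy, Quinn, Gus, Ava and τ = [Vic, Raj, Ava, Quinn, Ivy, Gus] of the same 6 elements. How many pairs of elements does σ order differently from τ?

4

Assign each item its position (1..6) in the first ordering, then rewrite the second ordering as that position sequence:
positions: Vic→1, Raj→2, Ivy→3, Quinn→4, Gus→5, Ava→6
second ordering as positions: [1, 2, 6, 4, 3, 5]
Discordant pairs = inversions in this position sequence.
1: 0
2: 0
6: 4, 3, 5 → 3
4: 3 → 1
3: 0
5: 0
Total: 0 + 0 + 3 + 1 + 0 + 0 = 4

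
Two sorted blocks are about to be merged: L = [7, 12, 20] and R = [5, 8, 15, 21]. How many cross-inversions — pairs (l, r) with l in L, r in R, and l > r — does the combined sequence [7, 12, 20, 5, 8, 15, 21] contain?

There are 6 cross-inversions.

For each element r of the right run, count left-run elements greater than r:
r = 5: 7, 12, 20 → 3
r = 8: 12, 20 → 2
r = 15: 20 → 1
r = 21: none → 0
Cross-inversions: 3 + 2 + 1 + 0 = 6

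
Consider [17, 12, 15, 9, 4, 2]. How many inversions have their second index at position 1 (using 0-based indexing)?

1

The element at index 1 is 12.
Elements before it: 17
Those larger than 12: 17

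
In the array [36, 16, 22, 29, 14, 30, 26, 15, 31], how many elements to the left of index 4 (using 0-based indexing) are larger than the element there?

The element at index 4 is 14.
Elements before it: 36, 16, 22, 29
Those larger than 14: 36, 16, 22, 29

4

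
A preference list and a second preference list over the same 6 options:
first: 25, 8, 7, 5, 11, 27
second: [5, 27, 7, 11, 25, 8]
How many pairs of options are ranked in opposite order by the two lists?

11

Assign each item its position (1..6) in the first ordering, then rewrite the second ordering as that position sequence:
positions: 25→1, 8→2, 7→3, 5→4, 11→5, 27→6
second ordering as positions: [4, 6, 3, 5, 1, 2]
Discordant pairs = inversions in this position sequence.
4: 3, 1, 2 → 3
6: 3, 5, 1, 2 → 4
3: 1, 2 → 2
5: 1, 2 → 2
1: 0
2: 0
Total: 3 + 4 + 2 + 2 + 0 + 0 = 11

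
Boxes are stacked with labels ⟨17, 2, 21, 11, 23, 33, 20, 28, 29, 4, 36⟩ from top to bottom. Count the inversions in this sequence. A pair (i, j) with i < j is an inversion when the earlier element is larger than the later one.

There are 16 inversions.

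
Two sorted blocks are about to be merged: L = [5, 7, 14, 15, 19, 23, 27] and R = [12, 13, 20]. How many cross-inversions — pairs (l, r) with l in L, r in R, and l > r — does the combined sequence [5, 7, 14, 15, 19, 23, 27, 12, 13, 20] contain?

There are 12 split inversions.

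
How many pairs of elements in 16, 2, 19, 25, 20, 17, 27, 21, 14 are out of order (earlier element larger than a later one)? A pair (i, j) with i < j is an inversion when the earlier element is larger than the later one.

14

Element-by-element contributions:
16 → 2, 14 → 2
2 → none → 0
19 → 17, 14 → 2
25 → 20, 17, 21, 14 → 4
20 → 17, 14 → 2
17 → 14 → 1
27 → 21, 14 → 2
21 → 14 → 1
14 → none → 0
Sum: 2 + 0 + 2 + 4 + 2 + 1 + 2 + 1 + 0 = 14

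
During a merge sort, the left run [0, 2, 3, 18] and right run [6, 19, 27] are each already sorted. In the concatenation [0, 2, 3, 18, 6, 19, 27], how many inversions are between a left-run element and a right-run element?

1 cross-inversion

For each element r of the right run, count left-run elements greater than r:
r = 6: 18 → 1
r = 19: none → 0
r = 27: none → 0
Cross-inversions: 1 + 0 + 0 = 1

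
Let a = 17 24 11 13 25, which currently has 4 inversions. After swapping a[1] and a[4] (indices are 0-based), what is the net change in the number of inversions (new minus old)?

+1

Positions 1 and 4 hold 24 and 25; after swapping, the array is [17, 25, 11, 13, 24].
Element-by-element contributions:
17 → 11, 13 → 2
25 → 11, 13, 24 → 3
11 → none → 0
13 → none → 0
24 → none → 0
Sum: 2 + 3 + 0 + 0 + 0 = 5
Change: 5 − 4 = +1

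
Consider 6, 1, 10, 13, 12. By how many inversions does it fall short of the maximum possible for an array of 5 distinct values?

8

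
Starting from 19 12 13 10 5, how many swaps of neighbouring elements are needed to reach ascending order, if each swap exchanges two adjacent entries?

9 swaps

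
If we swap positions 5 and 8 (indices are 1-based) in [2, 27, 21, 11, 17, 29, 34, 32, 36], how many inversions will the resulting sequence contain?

9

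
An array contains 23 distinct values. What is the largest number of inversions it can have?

253

The maximum occurs when the array is in strictly decreasing order: every one of the C(23, 2) pairs is inverted.
C(23, 2) = 23·22/2 = 253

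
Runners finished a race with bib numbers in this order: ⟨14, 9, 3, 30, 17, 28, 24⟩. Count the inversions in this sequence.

7

Inversion pairs (indices are 0-based):
(0,1): 14 > 9
(0,2): 14 > 3
(1,2): 9 > 3
(3,4): 30 > 17
(3,5): 30 > 28
(3,6): 30 > 24
(5,6): 28 > 24
That's 7 pairs.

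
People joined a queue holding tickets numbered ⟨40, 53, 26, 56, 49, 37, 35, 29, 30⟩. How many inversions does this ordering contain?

For each element, count later entries that are smaller:
40: 5
53: 6
26: 0
56: 5
49: 4
37: 3
35: 2
29: 0
30: 0
Sum: 5 + 6 + 0 + 5 + 4 + 3 + 2 + 0 + 0 = 25

25 inversions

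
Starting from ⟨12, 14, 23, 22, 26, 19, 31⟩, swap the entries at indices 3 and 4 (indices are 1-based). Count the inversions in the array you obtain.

Inversions: 3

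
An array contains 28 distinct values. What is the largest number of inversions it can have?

The maximum occurs when the array is in strictly decreasing order: every one of the C(28, 2) pairs is inverted.
C(28, 2) = 28·27/2 = 378

378 inversions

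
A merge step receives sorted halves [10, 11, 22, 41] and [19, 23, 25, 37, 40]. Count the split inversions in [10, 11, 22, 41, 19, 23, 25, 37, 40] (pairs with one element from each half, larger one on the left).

6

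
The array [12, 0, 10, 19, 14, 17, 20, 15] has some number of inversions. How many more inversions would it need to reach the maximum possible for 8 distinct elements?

Maximum inversions for 8 distinct elements is C(8, 2) = 8·7/2 = 28.
Current inversions — for each element, count later smaller elements:
12: 2
0: 0
10: 0
19: 3
14: 0
17: 1
20: 1
15: 0
Current total: 2 + 0 + 0 + 3 + 0 + 1 + 1 + 0 = 7
Shortfall: 28 − 7 = 21

21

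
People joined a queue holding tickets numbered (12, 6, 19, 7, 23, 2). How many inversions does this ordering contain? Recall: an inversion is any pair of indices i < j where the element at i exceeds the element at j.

Inversion pairs (indices are 0-based):
(0,1): 12 > 6
(0,3): 12 > 7
(0,5): 12 > 2
(1,5): 6 > 2
(2,3): 19 > 7
(2,5): 19 > 2
(3,5): 7 > 2
(4,5): 23 > 2
That's 8 pairs.

8 inversions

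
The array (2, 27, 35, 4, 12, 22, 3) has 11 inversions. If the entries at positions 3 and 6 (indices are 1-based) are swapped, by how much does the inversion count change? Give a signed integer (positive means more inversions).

Positions 3 and 6 hold 35 and 22; after swapping, the array is [2, 27, 22, 4, 12, 35, 3].
For each element, count later entries that are smaller:
2 → none → 0
27 → 22, 4, 12, 3 → 4
22 → 4, 12, 3 → 3
4 → 3 → 1
12 → 3 → 1
35 → 3 → 1
3 → none → 0
Sum: 0 + 4 + 3 + 1 + 1 + 1 + 0 = 10
Change: 10 − 11 = -1

-1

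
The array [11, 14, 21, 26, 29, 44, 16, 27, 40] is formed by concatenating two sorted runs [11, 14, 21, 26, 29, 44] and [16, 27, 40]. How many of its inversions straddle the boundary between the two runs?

Take each right-half value and tally the left-half values above it:
r = 16: 21, 26, 29, 44 → 4
r = 27: 29, 44 → 2
r = 40: 44 → 1
Cross-inversions: 4 + 2 + 1 = 7

7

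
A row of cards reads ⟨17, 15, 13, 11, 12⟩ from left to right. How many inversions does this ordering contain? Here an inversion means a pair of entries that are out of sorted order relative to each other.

9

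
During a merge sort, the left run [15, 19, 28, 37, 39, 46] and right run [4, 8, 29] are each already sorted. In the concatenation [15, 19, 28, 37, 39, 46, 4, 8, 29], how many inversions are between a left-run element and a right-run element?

15 cross-inversions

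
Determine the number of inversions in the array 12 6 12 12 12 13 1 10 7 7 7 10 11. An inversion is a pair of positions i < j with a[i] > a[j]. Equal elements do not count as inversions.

There are 40 inversions.

For each element, count later entries that are smaller:
12 → 6, 1, 10, 7, 7, 7, 10, 11 → 8
6 → 1 → 1
12 → 1, 10, 7, 7, 7, 10, 11 → 7
12 → 1, 10, 7, 7, 7, 10, 11 → 7
12 → 1, 10, 7, 7, 7, 10, 11 → 7
13 → 1, 10, 7, 7, 7, 10, 11 → 7
1 → none → 0
10 → 7, 7, 7 → 3
7 → none → 0
7 → none → 0
7 → none → 0
10 → none → 0
11 → none → 0
Sum: 8 + 1 + 7 + 7 + 7 + 7 + 0 + 3 + 0 + 0 + 0 + 0 + 0 = 40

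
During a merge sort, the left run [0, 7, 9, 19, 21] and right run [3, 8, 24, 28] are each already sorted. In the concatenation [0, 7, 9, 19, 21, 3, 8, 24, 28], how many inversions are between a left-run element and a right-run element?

Count, for every r in R, how many entries of L exceed r:
r = 3: 7, 9, 19, 21 → 4
r = 8: 9, 19, 21 → 3
r = 24: none → 0
r = 28: none → 0
Cross-inversions: 4 + 3 + 0 + 0 = 7

7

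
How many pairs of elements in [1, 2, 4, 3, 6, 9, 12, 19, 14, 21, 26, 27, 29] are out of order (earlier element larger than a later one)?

Count, for each position, how many later elements it exceeds:
1 → none → 0
2 → none → 0
4 → 3 → 1
3 → none → 0
6 → none → 0
9 → none → 0
12 → none → 0
19 → 14 → 1
14 → none → 0
21 → none → 0
26 → none → 0
27 → none → 0
29 → none → 0
Sum: 0 + 0 + 1 + 0 + 0 + 0 + 0 + 1 + 0 + 0 + 0 + 0 + 0 = 2

2 inversions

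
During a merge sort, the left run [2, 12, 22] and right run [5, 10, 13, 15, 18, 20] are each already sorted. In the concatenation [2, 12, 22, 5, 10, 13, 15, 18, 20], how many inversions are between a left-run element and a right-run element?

8

Take each right-half value and tally the left-half values above it:
r = 5: 12, 22 → 2
r = 10: 12, 22 → 2
r = 13: 22 → 1
r = 15: 22 → 1
r = 18: 22 → 1
r = 20: 22 → 1
Cross-inversions: 2 + 2 + 1 + 1 + 1 + 1 = 8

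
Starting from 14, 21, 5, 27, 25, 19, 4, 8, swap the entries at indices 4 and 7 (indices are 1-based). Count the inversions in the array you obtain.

12

Positions 4 and 7 hold 27 and 4; after swapping, the array is [14, 21, 5, 4, 25, 19, 27, 8].
Sweep left to right; for each value list the smaller values that follow it:
14 → 5, 4, 8 → 3
21 → 5, 4, 19, 8 → 4
5 → 4 → 1
4 → none → 0
25 → 19, 8 → 2
19 → 8 → 1
27 → 8 → 1
8 → none → 0
Sum: 3 + 4 + 1 + 0 + 2 + 1 + 1 + 0 = 12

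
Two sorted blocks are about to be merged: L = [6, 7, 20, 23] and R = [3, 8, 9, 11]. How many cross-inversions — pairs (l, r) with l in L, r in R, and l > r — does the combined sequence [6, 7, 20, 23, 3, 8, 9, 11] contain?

Cross-inversions: 10

For each element r of the right run, count left-run elements greater than r:
r = 3: 6, 7, 20, 23 → 4
r = 8: 20, 23 → 2
r = 9: 20, 23 → 2
r = 11: 20, 23 → 2
Cross-inversions: 4 + 2 + 2 + 2 = 10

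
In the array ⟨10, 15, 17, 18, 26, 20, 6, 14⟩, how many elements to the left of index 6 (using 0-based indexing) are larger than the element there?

6 such elements

The element at index 6 is 6.
Elements before it: 10, 15, 17, 18, 26, 20
Those larger than 6: 10, 15, 17, 18, 26, 20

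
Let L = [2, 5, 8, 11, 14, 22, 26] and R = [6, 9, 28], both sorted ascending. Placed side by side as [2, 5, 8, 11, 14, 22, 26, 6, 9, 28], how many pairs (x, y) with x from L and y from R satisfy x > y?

Count, for every r in R, how many entries of L exceed r:
r = 6: 8, 11, 14, 22, 26 → 5
r = 9: 11, 14, 22, 26 → 4
r = 28: none → 0
Cross-inversions: 5 + 4 + 0 = 9

9 cross-inversions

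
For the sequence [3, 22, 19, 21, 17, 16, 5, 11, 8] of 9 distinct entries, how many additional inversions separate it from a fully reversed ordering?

11 inversions short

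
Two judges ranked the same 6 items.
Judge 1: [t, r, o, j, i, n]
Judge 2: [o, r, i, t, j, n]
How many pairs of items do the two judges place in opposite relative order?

5 discordant pairs

Assign each item its position (1..6) in the first ordering, then rewrite the second ordering as that position sequence:
positions: t→1, r→2, o→3, j→4, i→5, n→6
second ordering as positions: [3, 2, 5, 1, 4, 6]
Discordant pairs = inversions in this position sequence.
3: 2, 1 → 2
2: 1 → 1
5: 1, 4 → 2
1: 0
4: 0
6: 0
Total: 2 + 1 + 2 + 0 + 0 + 0 = 5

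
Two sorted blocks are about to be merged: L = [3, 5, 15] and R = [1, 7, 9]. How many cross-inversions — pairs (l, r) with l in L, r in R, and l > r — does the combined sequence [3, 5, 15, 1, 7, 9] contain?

Take each right-half value and tally the left-half values above it:
r = 1: 3, 5, 15 → 3
r = 7: 15 → 1
r = 9: 15 → 1
Cross-inversions: 3 + 1 + 1 = 5

5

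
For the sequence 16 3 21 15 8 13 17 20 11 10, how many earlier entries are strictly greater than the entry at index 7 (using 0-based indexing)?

1

The element at index 7 is 20.
Elements before it: 16, 3, 21, 15, 8, 13, 17
Those larger than 20: 21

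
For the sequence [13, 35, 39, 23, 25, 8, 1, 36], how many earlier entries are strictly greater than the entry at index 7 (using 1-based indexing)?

6

The element at index 7 is 1.
Elements before it: 13, 35, 39, 23, 25, 8
Those larger than 1: 13, 35, 39, 23, 25, 8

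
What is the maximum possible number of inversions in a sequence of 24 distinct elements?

276 inversions

The maximum occurs when the array is in strictly decreasing order: every one of the C(24, 2) pairs is inverted.
C(24, 2) = 24·23/2 = 276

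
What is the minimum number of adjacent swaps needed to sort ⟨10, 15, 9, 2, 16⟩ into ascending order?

Each adjacent swap fixes exactly one inversion, so the minimum swap count equals the number of inversions.
Count inversions — for each element, later elements that are smaller:
10: 9, 2 → 2
15: 9, 2 → 2
9: 2 → 1
2: none → 0
16: none → 0
Total inversions: 2 + 2 + 1 + 0 + 0 = 5

5 swaps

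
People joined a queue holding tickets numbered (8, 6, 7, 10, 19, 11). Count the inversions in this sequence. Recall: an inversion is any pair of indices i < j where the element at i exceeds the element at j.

Out-of-order index pairs (0-indexed):
(0,1): 8 > 6
(0,2): 8 > 7
(4,5): 19 > 11
That's 3 pairs.

3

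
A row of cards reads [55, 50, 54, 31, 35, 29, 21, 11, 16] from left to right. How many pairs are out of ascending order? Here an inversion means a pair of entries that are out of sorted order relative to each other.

33

For each element, count later entries that are smaller:
55: 8
50: 6
54: 6
31: 4
35: 4
29: 3
21: 2
11: 0
16: 0
Sum: 8 + 6 + 6 + 4 + 4 + 3 + 2 + 0 + 0 = 33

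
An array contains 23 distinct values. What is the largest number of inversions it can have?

253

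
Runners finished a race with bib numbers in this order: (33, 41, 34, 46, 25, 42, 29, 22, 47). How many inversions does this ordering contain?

Count, for each position, how many later elements it exceeds:
33 → 25, 29, 22 → 3
41 → 34, 25, 29, 22 → 4
34 → 25, 29, 22 → 3
46 → 25, 42, 29, 22 → 4
25 → 22 → 1
42 → 29, 22 → 2
29 → 22 → 1
22 → none → 0
47 → none → 0
Sum: 3 + 4 + 3 + 4 + 1 + 2 + 1 + 0 + 0 = 18

18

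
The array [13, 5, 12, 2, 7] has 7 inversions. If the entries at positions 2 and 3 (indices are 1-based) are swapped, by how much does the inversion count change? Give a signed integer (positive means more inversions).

+1

Positions 2 and 3 hold 5 and 12; after swapping, the array is [13, 12, 5, 2, 7].
Element-by-element contributions:
13: 4
12: 3
5: 1
2: 0
7: 0
Sum: 4 + 3 + 1 + 0 + 0 = 8
Change: 8 − 7 = +1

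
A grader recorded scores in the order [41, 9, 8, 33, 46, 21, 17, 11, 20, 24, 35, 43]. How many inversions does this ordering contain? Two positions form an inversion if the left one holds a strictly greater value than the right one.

26 out-of-order pairs

For each element, count later entries that are smaller:
41: 9
9: 1
8: 0
33: 5
46: 7
21: 3
17: 1
11: 0
20: 0
24: 0
35: 0
43: 0
Sum: 9 + 1 + 0 + 5 + 7 + 3 + 1 + 0 + 0 + 0 + 0 + 0 = 26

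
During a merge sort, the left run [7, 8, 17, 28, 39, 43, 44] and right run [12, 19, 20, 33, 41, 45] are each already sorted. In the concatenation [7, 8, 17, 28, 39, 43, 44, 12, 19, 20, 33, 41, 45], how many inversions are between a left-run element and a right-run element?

There are 18 split inversions.

Count, for every r in R, how many entries of L exceed r:
r = 12: 17, 28, 39, 43, 44 → 5
r = 19: 28, 39, 43, 44 → 4
r = 20: 28, 39, 43, 44 → 4
r = 33: 39, 43, 44 → 3
r = 41: 43, 44 → 2
r = 45: none → 0
Cross-inversions: 5 + 4 + 4 + 3 + 2 + 0 = 18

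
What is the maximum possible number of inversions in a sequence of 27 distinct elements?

A reversed (strictly descending) arrangement makes every pair an inversion, giving C(27, 2) inversions.
C(27, 2) = 27·26/2 = 351

351 inversions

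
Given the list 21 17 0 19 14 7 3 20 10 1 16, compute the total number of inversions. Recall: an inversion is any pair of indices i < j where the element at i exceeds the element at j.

Sweep left to right; for each value list the smaller values that follow it:
21: 10
17: 7
0: 0
19: 6
14: 4
7: 2
3: 1
20: 3
10: 1
1: 0
16: 0
Sum: 10 + 7 + 0 + 6 + 4 + 2 + 1 + 3 + 1 + 0 + 0 = 34

34 inversions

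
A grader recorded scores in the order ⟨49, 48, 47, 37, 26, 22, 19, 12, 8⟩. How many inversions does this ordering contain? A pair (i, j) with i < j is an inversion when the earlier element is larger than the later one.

There are 36 inversions.

Count, for each position, how many later elements it exceeds:
49: 8
48: 7
47: 6
37: 5
26: 4
22: 3
19: 2
12: 1
8: 0
Sum: 8 + 7 + 6 + 5 + 4 + 3 + 2 + 1 + 0 = 36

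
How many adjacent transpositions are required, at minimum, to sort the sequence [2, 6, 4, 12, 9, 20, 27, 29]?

2

Minimum adjacent swaps = number of inversions (each swap of adjacent out-of-order elements removes one inversion and no swap can remove more).
Count inversions — for each element, later elements that are smaller:
2: none → 0
6: 4 → 1
4: none → 0
12: 9 → 1
9: none → 0
20: none → 0
27: none → 0
29: none → 0
Total inversions: 0 + 1 + 0 + 1 + 0 + 0 + 0 + 0 = 2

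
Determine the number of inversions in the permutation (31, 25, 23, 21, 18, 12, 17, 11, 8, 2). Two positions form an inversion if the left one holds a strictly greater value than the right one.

Sweep left to right; for each value list the smaller values that follow it:
31 → 25, 23, 21, 18, 12, 17, 11, 8, 2 → 9
25 → 23, 21, 18, 12, 17, 11, 8, 2 → 8
23 → 21, 18, 12, 17, 11, 8, 2 → 7
21 → 18, 12, 17, 11, 8, 2 → 6
18 → 12, 17, 11, 8, 2 → 5
12 → 11, 8, 2 → 3
17 → 11, 8, 2 → 3
11 → 8, 2 → 2
8 → 2 → 1
2 → none → 0
Sum: 9 + 8 + 7 + 6 + 5 + 3 + 3 + 2 + 1 + 0 = 44

44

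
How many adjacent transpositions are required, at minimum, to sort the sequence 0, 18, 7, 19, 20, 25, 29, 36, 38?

1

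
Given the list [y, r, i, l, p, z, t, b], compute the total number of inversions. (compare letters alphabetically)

For each element, count later entries that are smaller:
y: 6
r: 4
i: 1
l: 1
p: 1
z: 2
t: 1
b: 0
Sum: 6 + 4 + 1 + 1 + 1 + 2 + 1 + 0 = 16

16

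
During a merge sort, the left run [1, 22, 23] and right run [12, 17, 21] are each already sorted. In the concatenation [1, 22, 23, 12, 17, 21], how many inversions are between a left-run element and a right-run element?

For each element r of the right run, count left-run elements greater than r:
r = 12: 22, 23 → 2
r = 17: 22, 23 → 2
r = 21: 22, 23 → 2
Cross-inversions: 2 + 2 + 2 = 6

There are 6 cross-inversions.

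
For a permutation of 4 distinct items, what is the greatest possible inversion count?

A reversed (strictly descending) arrangement makes every pair an inversion, giving C(4, 2) inversions.
C(4, 2) = 4·3/2 = 6

6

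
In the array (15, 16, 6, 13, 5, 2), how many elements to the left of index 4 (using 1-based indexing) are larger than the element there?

The element at index 4 is 13.
Elements before it: 15, 16, 6
Those larger than 13: 15, 16

2 such elements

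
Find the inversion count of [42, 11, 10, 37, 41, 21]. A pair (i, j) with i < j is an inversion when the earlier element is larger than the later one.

8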